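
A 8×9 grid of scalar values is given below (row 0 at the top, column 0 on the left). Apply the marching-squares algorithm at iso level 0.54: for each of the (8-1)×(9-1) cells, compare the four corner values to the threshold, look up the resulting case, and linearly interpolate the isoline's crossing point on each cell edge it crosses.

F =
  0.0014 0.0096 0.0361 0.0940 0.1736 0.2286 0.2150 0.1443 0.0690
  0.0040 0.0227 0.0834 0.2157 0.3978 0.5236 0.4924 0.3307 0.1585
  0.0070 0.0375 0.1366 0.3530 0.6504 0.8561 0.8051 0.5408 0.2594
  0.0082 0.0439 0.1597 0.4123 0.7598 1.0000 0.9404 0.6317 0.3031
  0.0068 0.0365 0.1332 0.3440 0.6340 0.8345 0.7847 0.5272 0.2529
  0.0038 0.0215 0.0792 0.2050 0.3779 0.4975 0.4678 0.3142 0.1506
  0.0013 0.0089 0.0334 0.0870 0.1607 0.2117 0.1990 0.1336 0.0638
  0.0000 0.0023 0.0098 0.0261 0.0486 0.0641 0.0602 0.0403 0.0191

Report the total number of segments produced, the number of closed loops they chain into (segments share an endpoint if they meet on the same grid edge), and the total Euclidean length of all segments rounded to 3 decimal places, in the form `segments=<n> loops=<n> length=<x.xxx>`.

segments=14 loops=1 length=12.027

cell (1,3): code 0100 → (1.563,4.000)–(2.000,3.629)
cell (1,4): code 1100 → (1.049,5.000)–(1.563,4.000)
cell (1,5): code 1100 → (1.152,6.000)–(1.049,5.000)
cell (1,6): code 1100 → (1.996,7.000)–(1.152,6.000)
cell (1,7): code 1000 → (2.000,7.003)–(1.996,7.000)
cell (2,3): code 0110 → (2.000,3.629)–(3.000,3.367)
cell (2,7): code 1001 → (3.000,7.279)–(2.000,7.003)
cell (3,3): code 0110 → (3.000,3.367)–(4.000,3.676)
cell (3,6): code 1011 → (4.000,6.950)–(3.878,7.000)
cell (3,7): code 0001 → (3.878,7.000)–(3.000,7.279)
cell (4,3): code 0010 → (4.000,3.676)–(4.367,4.000)
cell (4,4): code 0011 → (4.367,4.000)–(4.874,5.000)
cell (4,5): code 0011 → (4.874,5.000)–(4.772,6.000)
cell (4,6): code 0001 → (4.772,6.000)–(4.000,6.950)
total: 14 segments, chained into 1 closed loop(s), length Σ = 12.027103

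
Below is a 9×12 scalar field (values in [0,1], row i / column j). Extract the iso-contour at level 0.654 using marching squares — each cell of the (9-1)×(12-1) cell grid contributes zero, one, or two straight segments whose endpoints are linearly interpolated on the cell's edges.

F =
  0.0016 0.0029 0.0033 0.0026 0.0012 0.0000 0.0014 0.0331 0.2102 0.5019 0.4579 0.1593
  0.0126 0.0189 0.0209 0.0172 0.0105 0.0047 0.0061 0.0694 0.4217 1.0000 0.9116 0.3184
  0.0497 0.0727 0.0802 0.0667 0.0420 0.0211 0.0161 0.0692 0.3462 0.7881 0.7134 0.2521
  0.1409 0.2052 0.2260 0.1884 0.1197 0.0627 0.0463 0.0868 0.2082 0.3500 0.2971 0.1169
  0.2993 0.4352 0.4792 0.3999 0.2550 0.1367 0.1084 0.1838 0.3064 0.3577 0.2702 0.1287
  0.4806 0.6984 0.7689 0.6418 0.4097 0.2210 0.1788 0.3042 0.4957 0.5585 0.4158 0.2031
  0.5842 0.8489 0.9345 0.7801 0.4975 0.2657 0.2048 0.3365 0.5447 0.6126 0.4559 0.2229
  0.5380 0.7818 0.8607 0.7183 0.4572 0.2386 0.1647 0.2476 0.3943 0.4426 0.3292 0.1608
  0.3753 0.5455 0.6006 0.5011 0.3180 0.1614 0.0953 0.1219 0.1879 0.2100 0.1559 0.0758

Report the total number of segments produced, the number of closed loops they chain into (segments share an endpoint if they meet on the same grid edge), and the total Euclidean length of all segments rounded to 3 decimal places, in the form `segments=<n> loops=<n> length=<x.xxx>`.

cell (0,8): code 0100 → (0.305,9.000)–(1.000,8.402)
cell (0,9): code 1100 → (0.432,10.000)–(0.305,9.000)
cell (0,10): code 1000 → (1.000,10.434)–(0.432,10.000)
cell (1,8): code 0110 → (1.000,8.402)–(2.000,8.697)
cell (1,10): code 1001 → (2.000,10.129)–(1.000,10.434)
cell (2,8): code 0010 → (2.000,8.697)–(2.306,9.000)
cell (2,9): code 0011 → (2.306,9.000)–(2.143,10.000)
cell (2,10): code 0001 → (2.143,10.000)–(2.000,10.129)
cell (4,0): code 0100 → (4.831,1.000)–(5.000,0.796)
cell (4,1): code 1100 → (4.603,2.000)–(4.831,1.000)
cell (4,2): code 1000 → (5.000,2.904)–(4.603,2.000)
cell (5,0): code 0110 → (5.000,0.796)–(6.000,0.264)
cell (5,2): code 1101 → (5.088,3.000)–(5.000,2.904)
cell (5,3): code 1000 → (6.000,3.446)–(5.088,3.000)
cell (6,0): code 0110 → (6.000,0.264)–(7.000,0.476)
cell (6,3): code 1001 → (7.000,3.246)–(6.000,3.446)
cell (7,0): code 0010 → (7.000,0.476)–(7.541,1.000)
cell (7,1): code 0011 → (7.541,1.000)–(7.795,2.000)
cell (7,2): code 0011 → (7.795,2.000)–(7.296,3.000)
cell (7,3): code 0001 → (7.296,3.000)–(7.000,3.246)
total: 20 segments, chained into 2 closed loop(s), length Σ = 16.249571

segments=20 loops=2 length=16.250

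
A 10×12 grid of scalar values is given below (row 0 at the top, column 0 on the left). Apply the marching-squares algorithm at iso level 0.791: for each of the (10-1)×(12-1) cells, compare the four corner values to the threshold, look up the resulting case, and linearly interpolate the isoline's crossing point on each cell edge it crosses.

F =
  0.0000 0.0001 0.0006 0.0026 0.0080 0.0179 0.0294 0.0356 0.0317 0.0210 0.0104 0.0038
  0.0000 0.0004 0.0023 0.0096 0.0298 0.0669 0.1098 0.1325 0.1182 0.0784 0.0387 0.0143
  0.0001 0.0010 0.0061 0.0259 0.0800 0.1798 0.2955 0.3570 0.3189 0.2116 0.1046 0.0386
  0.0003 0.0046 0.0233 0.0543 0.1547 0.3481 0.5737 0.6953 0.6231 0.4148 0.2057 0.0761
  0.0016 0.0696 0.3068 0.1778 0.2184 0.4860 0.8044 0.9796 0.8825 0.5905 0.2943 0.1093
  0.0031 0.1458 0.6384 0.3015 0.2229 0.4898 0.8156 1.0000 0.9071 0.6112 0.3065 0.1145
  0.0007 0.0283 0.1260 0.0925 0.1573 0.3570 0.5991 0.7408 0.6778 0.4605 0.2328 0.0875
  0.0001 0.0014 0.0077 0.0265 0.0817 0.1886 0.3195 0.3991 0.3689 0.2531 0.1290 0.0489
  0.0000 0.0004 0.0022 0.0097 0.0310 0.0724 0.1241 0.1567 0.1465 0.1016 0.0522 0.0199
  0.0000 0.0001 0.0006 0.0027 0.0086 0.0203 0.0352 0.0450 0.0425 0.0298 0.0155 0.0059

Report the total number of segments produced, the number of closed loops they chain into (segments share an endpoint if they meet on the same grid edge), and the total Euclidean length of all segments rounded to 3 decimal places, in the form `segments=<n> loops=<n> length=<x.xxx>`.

cell (3,5): code 0100 → (3.942,6.000)–(4.000,5.958)
cell (3,6): code 1100 → (3.337,7.000)–(3.942,6.000)
cell (3,7): code 1100 → (3.647,8.000)–(3.337,7.000)
cell (3,8): code 1000 → (4.000,8.313)–(3.647,8.000)
cell (4,5): code 0110 → (4.000,5.958)–(5.000,5.924)
cell (4,8): code 1001 → (5.000,8.392)–(4.000,8.313)
cell (5,5): code 0010 → (5.000,5.924)–(5.114,6.000)
cell (5,6): code 0011 → (5.114,6.000)–(5.806,7.000)
cell (5,7): code 0011 → (5.806,7.000)–(5.506,8.000)
cell (5,8): code 0001 → (5.506,8.000)–(5.000,8.392)
total: 10 segments, chained into 1 closed loop(s), length Σ = 7.800788

segments=10 loops=1 length=7.801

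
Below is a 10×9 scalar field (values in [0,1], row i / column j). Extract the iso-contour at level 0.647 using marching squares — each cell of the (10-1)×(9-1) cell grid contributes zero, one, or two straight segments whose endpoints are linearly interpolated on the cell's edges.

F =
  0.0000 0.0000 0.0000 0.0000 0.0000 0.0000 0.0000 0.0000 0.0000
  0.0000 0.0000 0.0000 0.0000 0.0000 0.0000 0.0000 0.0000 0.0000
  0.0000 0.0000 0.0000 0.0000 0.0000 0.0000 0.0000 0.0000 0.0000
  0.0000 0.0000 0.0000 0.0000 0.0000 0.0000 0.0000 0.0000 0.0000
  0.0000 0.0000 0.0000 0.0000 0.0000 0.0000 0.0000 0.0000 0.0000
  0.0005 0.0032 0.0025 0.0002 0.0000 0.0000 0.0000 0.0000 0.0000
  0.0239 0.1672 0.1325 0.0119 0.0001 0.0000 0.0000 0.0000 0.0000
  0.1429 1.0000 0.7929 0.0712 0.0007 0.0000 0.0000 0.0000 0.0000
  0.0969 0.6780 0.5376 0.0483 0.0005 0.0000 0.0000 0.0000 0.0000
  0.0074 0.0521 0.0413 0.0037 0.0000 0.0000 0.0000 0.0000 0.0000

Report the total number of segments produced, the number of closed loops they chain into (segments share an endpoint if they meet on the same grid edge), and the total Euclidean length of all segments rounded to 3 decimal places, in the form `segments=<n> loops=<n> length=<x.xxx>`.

cell (6,0): code 0100 → (6.576,1.000)–(7.000,0.588)
cell (6,1): code 1100 → (6.779,2.000)–(6.576,1.000)
cell (6,2): code 1000 → (7.000,2.202)–(6.779,2.000)
cell (7,0): code 0110 → (7.000,0.588)–(8.000,0.947)
cell (7,1): code 1011 → (8.000,1.221)–(7.571,2.000)
cell (7,2): code 0001 → (7.571,2.000)–(7.000,2.202)
cell (8,0): code 0010 → (8.000,0.947)–(8.050,1.000)
cell (8,1): code 0001 → (8.050,1.000)–(8.000,1.221)
total: 8 segments, chained into 1 closed loop(s), length Σ = 4.767704

segments=8 loops=1 length=4.768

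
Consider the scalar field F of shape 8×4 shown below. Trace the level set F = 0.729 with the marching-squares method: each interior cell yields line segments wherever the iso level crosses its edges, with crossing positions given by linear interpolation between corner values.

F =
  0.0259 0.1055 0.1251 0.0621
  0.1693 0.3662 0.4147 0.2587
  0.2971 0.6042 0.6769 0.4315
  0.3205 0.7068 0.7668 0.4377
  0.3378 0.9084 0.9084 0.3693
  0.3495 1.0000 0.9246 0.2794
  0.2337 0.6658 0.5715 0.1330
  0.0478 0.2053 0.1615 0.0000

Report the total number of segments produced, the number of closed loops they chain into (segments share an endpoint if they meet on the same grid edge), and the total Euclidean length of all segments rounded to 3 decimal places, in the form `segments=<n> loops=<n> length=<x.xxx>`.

segments=10 loops=1 length=8.128

cell (2,1): code 0100 → (2.580,2.000)–(3.000,1.370)
cell (2,2): code 1000 → (3.000,2.115)–(2.580,2.000)
cell (3,0): code 0100 → (3.110,1.000)–(4.000,0.686)
cell (3,1): code 1110 → (3.000,1.370)–(3.110,1.000)
cell (3,2): code 1001 → (4.000,2.333)–(3.000,2.115)
cell (4,0): code 0110 → (4.000,0.686)–(5.000,0.583)
cell (4,2): code 1001 → (5.000,2.303)–(4.000,2.333)
cell (5,0): code 0010 → (5.000,0.583)–(5.811,1.000)
cell (5,1): code 0011 → (5.811,1.000)–(5.554,2.000)
cell (5,2): code 0001 → (5.554,2.000)–(5.000,2.303)
total: 10 segments, chained into 1 closed loop(s), length Σ = 8.127854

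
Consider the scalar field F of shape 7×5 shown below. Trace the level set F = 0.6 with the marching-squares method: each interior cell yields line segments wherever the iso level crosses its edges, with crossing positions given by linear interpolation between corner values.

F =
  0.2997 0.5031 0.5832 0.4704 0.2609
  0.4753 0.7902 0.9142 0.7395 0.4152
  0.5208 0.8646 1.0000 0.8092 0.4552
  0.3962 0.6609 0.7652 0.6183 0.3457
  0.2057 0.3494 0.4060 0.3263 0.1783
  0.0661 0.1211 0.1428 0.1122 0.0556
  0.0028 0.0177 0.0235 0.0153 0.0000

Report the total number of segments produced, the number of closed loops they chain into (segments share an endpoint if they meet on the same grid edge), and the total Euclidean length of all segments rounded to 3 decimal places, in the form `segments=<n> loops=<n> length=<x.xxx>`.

segments=12 loops=1 length=10.495

cell (0,0): code 0100 → (0.338,1.000)–(1.000,0.396)
cell (0,1): code 1100 → (0.051,2.000)–(0.338,1.000)
cell (0,2): code 1100 → (0.482,3.000)–(0.051,2.000)
cell (0,3): code 1000 → (1.000,3.430)–(0.482,3.000)
cell (1,0): code 0110 → (1.000,0.396)–(2.000,0.230)
cell (1,3): code 1001 → (2.000,3.591)–(1.000,3.430)
cell (2,0): code 0110 → (2.000,0.230)–(3.000,0.770)
cell (2,3): code 1001 → (3.000,3.067)–(2.000,3.591)
cell (3,0): code 0010 → (3.000,0.770)–(3.196,1.000)
cell (3,1): code 0011 → (3.196,1.000)–(3.460,2.000)
cell (3,2): code 0011 → (3.460,2.000)–(3.063,3.000)
cell (3,3): code 0001 → (3.063,3.000)–(3.000,3.067)
total: 12 segments, chained into 1 closed loop(s), length Σ = 10.495064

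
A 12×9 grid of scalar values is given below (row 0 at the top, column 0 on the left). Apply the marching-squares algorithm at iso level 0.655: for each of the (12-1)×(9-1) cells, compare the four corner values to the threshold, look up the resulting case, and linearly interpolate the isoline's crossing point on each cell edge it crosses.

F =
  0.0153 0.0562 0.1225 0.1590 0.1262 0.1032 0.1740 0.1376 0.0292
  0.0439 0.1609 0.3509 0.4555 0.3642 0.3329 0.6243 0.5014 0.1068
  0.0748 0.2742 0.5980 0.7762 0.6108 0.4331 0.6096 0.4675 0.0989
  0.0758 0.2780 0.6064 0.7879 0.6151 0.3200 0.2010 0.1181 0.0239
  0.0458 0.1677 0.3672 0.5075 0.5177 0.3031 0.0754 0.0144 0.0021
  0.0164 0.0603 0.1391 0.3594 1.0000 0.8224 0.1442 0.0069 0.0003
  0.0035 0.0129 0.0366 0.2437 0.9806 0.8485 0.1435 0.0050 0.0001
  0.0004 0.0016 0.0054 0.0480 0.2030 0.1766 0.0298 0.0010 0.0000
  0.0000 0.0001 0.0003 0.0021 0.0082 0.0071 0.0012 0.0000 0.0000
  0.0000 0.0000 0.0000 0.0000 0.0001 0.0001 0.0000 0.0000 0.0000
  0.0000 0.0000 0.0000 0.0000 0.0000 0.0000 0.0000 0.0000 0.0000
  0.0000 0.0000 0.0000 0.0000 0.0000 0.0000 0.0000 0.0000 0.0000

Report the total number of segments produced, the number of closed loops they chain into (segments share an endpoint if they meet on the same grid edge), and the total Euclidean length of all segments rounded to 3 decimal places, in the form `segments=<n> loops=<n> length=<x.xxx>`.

segments=14 loops=2 length=11.776

cell (1,2): code 0100 → (1.622,3.000)–(2.000,2.320)
cell (1,3): code 1000 → (2.000,3.733)–(1.622,3.000)
cell (2,2): code 0110 → (2.000,2.320)–(3.000,2.268)
cell (2,3): code 1001 → (3.000,3.769)–(2.000,3.733)
cell (3,2): code 0010 → (3.000,2.268)–(3.474,3.000)
cell (3,3): code 0001 → (3.474,3.000)–(3.000,3.769)
cell (4,3): code 0100 → (4.285,4.000)–(5.000,3.461)
cell (4,4): code 1100 → (4.678,5.000)–(4.285,4.000)
cell (4,5): code 1000 → (5.000,5.247)–(4.678,5.000)
cell (5,3): code 0110 → (5.000,3.461)–(6.000,3.558)
cell (5,5): code 1001 → (6.000,5.274)–(5.000,5.247)
cell (6,3): code 0010 → (6.000,3.558)–(6.419,4.000)
cell (6,4): code 0011 → (6.419,4.000)–(6.288,5.000)
cell (6,5): code 0001 → (6.288,5.000)–(6.000,5.274)
total: 14 segments, chained into 2 closed loop(s), length Σ = 11.776202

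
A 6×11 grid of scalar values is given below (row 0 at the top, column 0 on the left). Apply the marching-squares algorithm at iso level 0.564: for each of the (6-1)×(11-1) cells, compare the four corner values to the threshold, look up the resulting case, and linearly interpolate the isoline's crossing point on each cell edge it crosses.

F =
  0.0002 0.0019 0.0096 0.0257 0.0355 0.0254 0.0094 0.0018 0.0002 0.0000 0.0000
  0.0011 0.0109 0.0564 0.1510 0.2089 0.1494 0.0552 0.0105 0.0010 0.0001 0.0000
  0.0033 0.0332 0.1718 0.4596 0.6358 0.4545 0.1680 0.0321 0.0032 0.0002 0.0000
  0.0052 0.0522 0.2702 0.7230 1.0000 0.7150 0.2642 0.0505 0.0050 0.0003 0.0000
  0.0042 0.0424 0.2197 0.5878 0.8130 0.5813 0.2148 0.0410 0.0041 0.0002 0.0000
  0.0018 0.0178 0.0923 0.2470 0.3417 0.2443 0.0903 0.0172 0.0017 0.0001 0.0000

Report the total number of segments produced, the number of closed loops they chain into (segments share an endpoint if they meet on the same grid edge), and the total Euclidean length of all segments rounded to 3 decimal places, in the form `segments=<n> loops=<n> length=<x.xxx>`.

segments=12 loops=1 length=8.141

cell (1,3): code 0100 → (1.832,4.000)–(2.000,3.593)
cell (1,4): code 1000 → (2.000,4.396)–(1.832,4.000)
cell (2,2): code 0100 → (2.396,3.000)–(3.000,2.649)
cell (2,3): code 1110 → (2.000,3.593)–(2.396,3.000)
cell (2,4): code 1101 → (2.420,5.000)–(2.000,4.396)
cell (2,5): code 1000 → (3.000,5.335)–(2.420,5.000)
cell (3,2): code 0110 → (3.000,2.649)–(4.000,2.935)
cell (3,5): code 1001 → (4.000,5.047)–(3.000,5.335)
cell (4,2): code 0010 → (4.000,2.935)–(4.070,3.000)
cell (4,3): code 0011 → (4.070,3.000)–(4.528,4.000)
cell (4,4): code 0011 → (4.528,4.000)–(4.051,5.000)
cell (4,5): code 0001 → (4.051,5.000)–(4.000,5.047)
total: 12 segments, chained into 1 closed loop(s), length Σ = 8.141378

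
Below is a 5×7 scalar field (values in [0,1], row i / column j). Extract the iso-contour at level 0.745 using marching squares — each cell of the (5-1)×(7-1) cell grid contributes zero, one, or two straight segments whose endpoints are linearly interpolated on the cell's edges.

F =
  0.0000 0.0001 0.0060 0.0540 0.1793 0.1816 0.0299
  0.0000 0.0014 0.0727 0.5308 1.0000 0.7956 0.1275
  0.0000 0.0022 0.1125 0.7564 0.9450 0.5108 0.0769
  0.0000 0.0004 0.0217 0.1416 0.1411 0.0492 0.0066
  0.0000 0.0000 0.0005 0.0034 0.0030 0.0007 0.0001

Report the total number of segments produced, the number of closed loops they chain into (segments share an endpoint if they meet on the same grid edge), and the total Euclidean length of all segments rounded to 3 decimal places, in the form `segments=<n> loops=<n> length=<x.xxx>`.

cell (0,3): code 0100 → (0.689,4.000)–(1.000,3.457)
cell (0,4): code 1100 → (0.918,5.000)–(0.689,4.000)
cell (0,5): code 1000 → (1.000,5.076)–(0.918,5.000)
cell (1,2): code 0100 → (1.949,3.000)–(2.000,2.982)
cell (1,3): code 1110 → (1.000,3.457)–(1.949,3.000)
cell (1,4): code 1011 → (2.000,4.461)–(1.178,5.000)
cell (1,5): code 0001 → (1.178,5.000)–(1.000,5.076)
cell (2,2): code 0010 → (2.000,2.982)–(2.019,3.000)
cell (2,3): code 0011 → (2.019,3.000)–(2.249,4.000)
cell (2,4): code 0001 → (2.249,4.000)–(2.000,4.461)
total: 10 segments, chained into 1 closed loop(s), length Σ = 5.622640

segments=10 loops=1 length=5.623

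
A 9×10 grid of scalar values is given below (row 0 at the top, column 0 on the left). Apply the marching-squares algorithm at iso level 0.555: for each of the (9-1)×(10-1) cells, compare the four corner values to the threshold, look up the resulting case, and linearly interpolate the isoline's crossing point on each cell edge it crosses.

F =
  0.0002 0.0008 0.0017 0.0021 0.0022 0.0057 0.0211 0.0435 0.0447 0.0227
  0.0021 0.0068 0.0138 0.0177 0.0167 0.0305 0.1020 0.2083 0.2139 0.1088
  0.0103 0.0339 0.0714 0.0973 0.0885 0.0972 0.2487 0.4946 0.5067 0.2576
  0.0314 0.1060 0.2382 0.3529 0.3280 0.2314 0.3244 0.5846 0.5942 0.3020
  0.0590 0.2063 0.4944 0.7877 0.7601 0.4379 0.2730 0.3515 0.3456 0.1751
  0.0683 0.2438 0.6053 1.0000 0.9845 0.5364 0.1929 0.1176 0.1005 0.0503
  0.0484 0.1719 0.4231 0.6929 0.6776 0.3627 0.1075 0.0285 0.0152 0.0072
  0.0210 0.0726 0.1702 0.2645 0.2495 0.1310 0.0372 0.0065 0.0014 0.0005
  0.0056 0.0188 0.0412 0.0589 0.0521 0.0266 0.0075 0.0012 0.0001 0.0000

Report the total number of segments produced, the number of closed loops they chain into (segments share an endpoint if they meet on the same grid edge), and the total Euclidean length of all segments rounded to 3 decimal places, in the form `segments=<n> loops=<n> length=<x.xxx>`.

cell (2,6): code 0100 → (2.671,7.000)–(3.000,6.886)
cell (2,7): code 1100 → (2.552,8.000)–(2.671,7.000)
cell (2,8): code 1000 → (3.000,8.134)–(2.552,8.000)
cell (3,2): code 0100 → (3.465,3.000)–(4.000,2.207)
cell (3,3): code 1100 → (3.525,4.000)–(3.465,3.000)
cell (3,4): code 1000 → (4.000,4.637)–(3.525,4.000)
cell (3,6): code 0010 → (3.000,6.886)–(3.127,7.000)
cell (3,7): code 0011 → (3.127,7.000)–(3.158,8.000)
cell (3,8): code 0001 → (3.158,8.000)–(3.000,8.134)
cell (4,1): code 0100 → (4.546,2.000)–(5.000,1.861)
cell (4,2): code 1110 → (4.000,2.207)–(4.546,2.000)
cell (4,4): code 1001 → (5.000,4.958)–(4.000,4.637)
cell (5,1): code 0010 → (5.000,1.861)–(5.276,2.000)
cell (5,2): code 0111 → (5.276,2.000)–(6.000,2.489)
cell (5,4): code 1001 → (6.000,4.389)–(5.000,4.958)
cell (6,2): code 0010 → (6.000,2.489)–(6.322,3.000)
cell (6,3): code 0011 → (6.322,3.000)–(6.286,4.000)
cell (6,4): code 0001 → (6.286,4.000)–(6.000,4.389)
total: 18 segments, chained into 2 closed loop(s), length Σ = 12.484085

segments=18 loops=2 length=12.484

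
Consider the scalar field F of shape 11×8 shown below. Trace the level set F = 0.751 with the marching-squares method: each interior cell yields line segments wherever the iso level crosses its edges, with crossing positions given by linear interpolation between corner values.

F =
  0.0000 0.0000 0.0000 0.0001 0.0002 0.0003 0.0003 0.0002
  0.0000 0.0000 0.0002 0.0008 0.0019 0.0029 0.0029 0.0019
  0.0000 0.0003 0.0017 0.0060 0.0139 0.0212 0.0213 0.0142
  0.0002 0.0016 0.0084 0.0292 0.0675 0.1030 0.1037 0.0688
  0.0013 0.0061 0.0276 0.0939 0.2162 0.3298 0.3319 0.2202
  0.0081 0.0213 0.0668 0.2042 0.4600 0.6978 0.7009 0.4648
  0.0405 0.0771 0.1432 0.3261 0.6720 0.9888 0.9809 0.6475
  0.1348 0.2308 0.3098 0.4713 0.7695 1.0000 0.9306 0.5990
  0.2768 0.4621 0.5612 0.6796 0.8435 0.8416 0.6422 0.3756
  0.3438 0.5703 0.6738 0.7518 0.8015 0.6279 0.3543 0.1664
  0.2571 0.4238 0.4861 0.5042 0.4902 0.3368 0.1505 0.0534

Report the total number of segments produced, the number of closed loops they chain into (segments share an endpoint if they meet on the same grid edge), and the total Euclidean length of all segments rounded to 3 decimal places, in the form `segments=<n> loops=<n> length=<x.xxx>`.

segments=16 loops=1 length=11.835

cell (5,4): code 0100 → (5.183,5.000)–(6.000,4.249)
cell (5,5): code 1100 → (5.179,6.000)–(5.183,5.000)
cell (5,6): code 1000 → (6.000,6.690)–(5.179,6.000)
cell (6,3): code 0100 → (6.810,4.000)–(7.000,3.938)
cell (6,4): code 1110 → (6.000,4.249)–(6.810,4.000)
cell (6,6): code 1001 → (7.000,6.542)–(6.000,6.690)
cell (7,3): code 0110 → (7.000,3.938)–(8.000,3.436)
cell (7,5): code 1011 → (8.000,5.454)–(7.623,6.000)
cell (7,6): code 0001 → (7.623,6.000)–(7.000,6.542)
cell (8,2): code 0100 → (8.989,3.000)–(9.000,2.990)
cell (8,3): code 1110 → (8.000,3.436)–(8.989,3.000)
cell (8,4): code 1011 → (9.000,4.291)–(8.424,5.000)
cell (8,5): code 0001 → (8.424,5.000)–(8.000,5.454)
cell (9,2): code 0010 → (9.000,2.990)–(9.003,3.000)
cell (9,3): code 0011 → (9.003,3.000)–(9.162,4.000)
cell (9,4): code 0001 → (9.162,4.000)–(9.000,4.291)
total: 16 segments, chained into 1 closed loop(s), length Σ = 11.835005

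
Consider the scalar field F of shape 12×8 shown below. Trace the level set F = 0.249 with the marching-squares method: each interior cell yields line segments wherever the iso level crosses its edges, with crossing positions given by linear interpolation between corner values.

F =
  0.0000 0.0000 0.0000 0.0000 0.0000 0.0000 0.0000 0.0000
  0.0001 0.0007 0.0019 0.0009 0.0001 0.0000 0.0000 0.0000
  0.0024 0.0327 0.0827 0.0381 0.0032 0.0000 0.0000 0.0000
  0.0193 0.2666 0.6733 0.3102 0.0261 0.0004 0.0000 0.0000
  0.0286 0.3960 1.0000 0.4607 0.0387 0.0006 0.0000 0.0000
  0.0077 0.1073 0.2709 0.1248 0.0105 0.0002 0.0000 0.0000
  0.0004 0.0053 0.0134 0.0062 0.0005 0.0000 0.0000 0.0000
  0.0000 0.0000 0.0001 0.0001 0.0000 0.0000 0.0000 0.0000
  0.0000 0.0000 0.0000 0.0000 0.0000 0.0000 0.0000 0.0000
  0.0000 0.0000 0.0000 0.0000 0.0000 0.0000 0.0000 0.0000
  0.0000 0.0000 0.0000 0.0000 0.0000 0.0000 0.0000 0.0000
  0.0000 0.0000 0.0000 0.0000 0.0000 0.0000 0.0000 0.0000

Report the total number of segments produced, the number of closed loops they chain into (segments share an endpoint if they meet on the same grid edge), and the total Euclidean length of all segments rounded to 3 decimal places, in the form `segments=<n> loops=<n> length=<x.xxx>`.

cell (2,0): code 0100 → (2.925,1.000)–(3.000,0.929)
cell (2,1): code 1100 → (2.282,2.000)–(2.925,1.000)
cell (2,2): code 1100 → (2.775,3.000)–(2.282,2.000)
cell (2,3): code 1000 → (3.000,3.215)–(2.775,3.000)
cell (3,0): code 0110 → (3.000,0.929)–(4.000,0.600)
cell (3,3): code 1001 → (4.000,3.502)–(3.000,3.215)
cell (4,0): code 0010 → (4.000,0.600)–(4.509,1.000)
cell (4,1): code 0111 → (4.509,1.000)–(5.000,1.866)
cell (4,2): code 1011 → (5.000,2.150)–(4.630,3.000)
cell (4,3): code 0001 → (4.630,3.000)–(4.000,3.502)
cell (5,1): code 0010 → (5.000,1.866)–(5.085,2.000)
cell (5,2): code 0001 → (5.085,2.000)–(5.000,2.150)
total: 12 segments, chained into 1 closed loop(s), length Σ = 8.518616

segments=12 loops=1 length=8.519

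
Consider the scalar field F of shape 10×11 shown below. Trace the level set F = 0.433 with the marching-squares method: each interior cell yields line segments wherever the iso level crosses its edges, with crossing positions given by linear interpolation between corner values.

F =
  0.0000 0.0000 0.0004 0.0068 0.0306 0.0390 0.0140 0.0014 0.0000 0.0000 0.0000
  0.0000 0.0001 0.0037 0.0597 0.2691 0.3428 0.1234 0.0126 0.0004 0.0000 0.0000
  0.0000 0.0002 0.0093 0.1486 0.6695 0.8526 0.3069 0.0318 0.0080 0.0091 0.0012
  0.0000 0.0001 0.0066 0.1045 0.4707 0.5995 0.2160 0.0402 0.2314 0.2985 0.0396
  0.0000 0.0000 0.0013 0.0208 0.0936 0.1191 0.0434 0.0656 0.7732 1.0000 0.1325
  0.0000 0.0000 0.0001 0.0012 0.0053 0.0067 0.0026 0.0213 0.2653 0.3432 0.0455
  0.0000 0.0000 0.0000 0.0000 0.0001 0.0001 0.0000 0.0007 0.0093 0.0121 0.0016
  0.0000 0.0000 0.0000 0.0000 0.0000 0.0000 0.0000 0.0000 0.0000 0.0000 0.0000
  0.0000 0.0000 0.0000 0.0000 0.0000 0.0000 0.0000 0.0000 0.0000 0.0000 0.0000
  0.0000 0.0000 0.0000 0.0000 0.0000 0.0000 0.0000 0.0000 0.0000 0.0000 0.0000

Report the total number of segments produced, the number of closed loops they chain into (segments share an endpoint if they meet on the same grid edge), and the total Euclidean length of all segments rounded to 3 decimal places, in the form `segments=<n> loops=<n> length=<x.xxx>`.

segments=14 loops=2 length=12.514

cell (1,3): code 0100 → (1.409,4.000)–(2.000,3.546)
cell (1,4): code 1100 → (1.177,5.000)–(1.409,4.000)
cell (1,5): code 1000 → (2.000,5.769)–(1.177,5.000)
cell (2,3): code 0110 → (2.000,3.546)–(3.000,3.897)
cell (2,5): code 1001 → (3.000,5.434)–(2.000,5.769)
cell (3,3): code 0010 → (3.000,3.897)–(3.100,4.000)
cell (3,4): code 0011 → (3.100,4.000)–(3.347,5.000)
cell (3,5): code 0001 → (3.347,5.000)–(3.000,5.434)
cell (3,7): code 0100 → (3.372,8.000)–(4.000,7.519)
cell (3,8): code 1100 → (3.192,9.000)–(3.372,8.000)
cell (3,9): code 1000 → (4.000,9.654)–(3.192,9.000)
cell (4,7): code 0010 → (4.000,7.519)–(4.670,8.000)
cell (4,8): code 0011 → (4.670,8.000)–(4.863,9.000)
cell (4,9): code 0001 → (4.863,9.000)–(4.000,9.654)
total: 14 segments, chained into 2 closed loop(s), length Σ = 12.513651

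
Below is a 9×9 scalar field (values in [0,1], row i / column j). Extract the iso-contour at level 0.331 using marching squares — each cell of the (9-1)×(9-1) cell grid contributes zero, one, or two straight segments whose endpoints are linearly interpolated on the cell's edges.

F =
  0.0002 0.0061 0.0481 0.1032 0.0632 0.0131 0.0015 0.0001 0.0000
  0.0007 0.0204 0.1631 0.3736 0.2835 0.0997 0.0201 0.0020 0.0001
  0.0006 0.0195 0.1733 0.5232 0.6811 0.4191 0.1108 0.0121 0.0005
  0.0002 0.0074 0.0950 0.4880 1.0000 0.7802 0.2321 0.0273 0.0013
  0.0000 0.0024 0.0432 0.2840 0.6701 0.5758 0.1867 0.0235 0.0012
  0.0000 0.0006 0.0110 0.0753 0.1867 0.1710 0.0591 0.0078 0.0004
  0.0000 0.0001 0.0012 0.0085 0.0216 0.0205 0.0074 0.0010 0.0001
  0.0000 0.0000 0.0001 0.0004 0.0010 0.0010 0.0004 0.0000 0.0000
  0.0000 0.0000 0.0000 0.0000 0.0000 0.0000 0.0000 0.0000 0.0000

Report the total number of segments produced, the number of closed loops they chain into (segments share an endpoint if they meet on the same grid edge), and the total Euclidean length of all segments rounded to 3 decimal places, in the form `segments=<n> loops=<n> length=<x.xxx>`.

cell (0,2): code 0100 → (0.842,3.000)–(1.000,2.798)
cell (0,3): code 1000 → (1.000,3.473)–(0.842,3.000)
cell (1,2): code 0110 → (1.000,2.798)–(2.000,2.451)
cell (1,3): code 1101 → (1.119,4.000)–(1.000,3.473)
cell (1,4): code 1100 → (1.724,5.000)–(1.119,4.000)
cell (1,5): code 1000 → (2.000,5.286)–(1.724,5.000)
cell (2,2): code 0110 → (2.000,2.451)–(3.000,2.601)
cell (2,5): code 1001 → (3.000,5.820)–(2.000,5.286)
cell (3,2): code 0010 → (3.000,2.601)–(3.770,3.000)
cell (3,3): code 0111 → (3.770,3.000)–(4.000,3.122)
cell (3,5): code 1001 → (4.000,5.629)–(3.000,5.820)
cell (4,3): code 0010 → (4.000,3.122)–(4.701,4.000)
cell (4,4): code 0011 → (4.701,4.000)–(4.605,5.000)
cell (4,5): code 0001 → (4.605,5.000)–(4.000,5.629)
total: 14 segments, chained into 1 closed loop(s), length Σ = 11.211373

segments=14 loops=1 length=11.211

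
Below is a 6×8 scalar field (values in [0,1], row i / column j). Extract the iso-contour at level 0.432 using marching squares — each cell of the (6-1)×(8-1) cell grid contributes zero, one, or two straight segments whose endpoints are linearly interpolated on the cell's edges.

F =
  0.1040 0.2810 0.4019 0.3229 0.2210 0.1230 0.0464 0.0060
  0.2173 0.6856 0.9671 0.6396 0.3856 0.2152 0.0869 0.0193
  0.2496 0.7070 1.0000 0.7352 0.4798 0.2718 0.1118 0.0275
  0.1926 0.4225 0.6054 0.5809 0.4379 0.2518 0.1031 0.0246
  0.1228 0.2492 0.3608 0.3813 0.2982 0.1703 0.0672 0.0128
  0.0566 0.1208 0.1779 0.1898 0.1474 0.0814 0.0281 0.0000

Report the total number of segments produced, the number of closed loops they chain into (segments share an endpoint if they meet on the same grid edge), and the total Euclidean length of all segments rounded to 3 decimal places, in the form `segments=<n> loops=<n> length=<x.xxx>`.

cell (0,0): code 0100 → (0.373,1.000)–(1.000,0.458)
cell (0,1): code 1100 → (0.053,2.000)–(0.373,1.000)
cell (0,2): code 1100 → (0.344,3.000)–(0.053,2.000)
cell (0,3): code 1000 → (1.000,3.817)–(0.344,3.000)
cell (1,0): code 0110 → (1.000,0.458)–(2.000,0.399)
cell (1,3): code 1101 → (1.493,4.000)–(1.000,3.817)
cell (1,4): code 1000 → (2.000,4.230)–(1.493,4.000)
cell (2,0): code 0010 → (2.000,0.399)–(2.967,1.000)
cell (2,1): code 0111 → (2.967,1.000)–(3.000,1.052)
cell (2,4): code 1001 → (3.000,4.032)–(2.000,4.230)
cell (3,1): code 0010 → (3.000,1.052)–(3.709,2.000)
cell (3,2): code 0011 → (3.709,2.000)–(3.746,3.000)
cell (3,3): code 0011 → (3.746,3.000)–(3.042,4.000)
cell (3,4): code 0001 → (3.042,4.000)–(3.000,4.032)
total: 14 segments, chained into 1 closed loop(s), length Σ = 11.731326

segments=14 loops=1 length=11.731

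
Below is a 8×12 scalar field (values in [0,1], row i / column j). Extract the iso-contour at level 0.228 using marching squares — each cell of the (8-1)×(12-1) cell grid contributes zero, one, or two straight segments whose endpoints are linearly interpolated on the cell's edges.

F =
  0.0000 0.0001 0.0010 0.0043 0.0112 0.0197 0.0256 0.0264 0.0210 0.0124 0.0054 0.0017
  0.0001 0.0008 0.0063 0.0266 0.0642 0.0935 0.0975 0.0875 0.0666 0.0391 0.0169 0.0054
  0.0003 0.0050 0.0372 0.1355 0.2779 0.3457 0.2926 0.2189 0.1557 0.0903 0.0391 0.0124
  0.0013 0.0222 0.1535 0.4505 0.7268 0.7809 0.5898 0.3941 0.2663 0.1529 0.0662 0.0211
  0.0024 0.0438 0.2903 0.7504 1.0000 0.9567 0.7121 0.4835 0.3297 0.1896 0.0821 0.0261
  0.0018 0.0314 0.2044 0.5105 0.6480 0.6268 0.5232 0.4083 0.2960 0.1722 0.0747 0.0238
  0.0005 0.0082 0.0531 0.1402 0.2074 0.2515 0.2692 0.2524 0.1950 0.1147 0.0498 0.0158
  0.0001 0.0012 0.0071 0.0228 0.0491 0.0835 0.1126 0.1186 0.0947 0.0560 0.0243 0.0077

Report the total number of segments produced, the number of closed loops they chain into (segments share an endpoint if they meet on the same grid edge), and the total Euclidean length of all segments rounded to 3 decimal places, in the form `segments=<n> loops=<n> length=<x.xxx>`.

cell (1,3): code 0100 → (1.766,4.000)–(2.000,3.650)
cell (1,4): code 1100 → (1.533,5.000)–(1.766,4.000)
cell (1,5): code 1100 → (1.669,6.000)–(1.533,5.000)
cell (1,6): code 1000 → (2.000,6.877)–(1.669,6.000)
cell (2,2): code 0100 → (2.294,3.000)–(3.000,2.251)
cell (2,3): code 1110 → (2.000,3.650)–(2.294,3.000)
cell (2,6): code 1101 → (2.052,7.000)–(2.000,6.877)
cell (2,7): code 1100 → (2.654,8.000)–(2.052,7.000)
cell (2,8): code 1000 → (3.000,8.338)–(2.654,8.000)
cell (3,1): code 0100 → (3.545,2.000)–(4.000,1.747)
cell (3,2): code 1110 → (3.000,2.251)–(3.545,2.000)
cell (3,8): code 1001 → (4.000,8.726)–(3.000,8.338)
cell (4,1): code 0010 → (4.000,1.747)–(4.725,2.000)
cell (4,2): code 0111 → (4.725,2.000)–(5.000,2.077)
cell (4,8): code 1001 → (5.000,8.549)–(4.000,8.726)
cell (5,2): code 0010 → (5.000,2.077)–(5.763,3.000)
cell (5,3): code 0011 → (5.763,3.000)–(5.953,4.000)
cell (5,4): code 0111 → (5.953,4.000)–(6.000,4.467)
cell (5,7): code 1011 → (6.000,7.425)–(5.673,8.000)
cell (5,8): code 0001 → (5.673,8.000)–(5.000,8.549)
cell (6,4): code 0010 → (6.000,4.467)–(6.140,5.000)
cell (6,5): code 0011 → (6.140,5.000)–(6.263,6.000)
cell (6,6): code 0011 → (6.263,6.000)–(6.182,7.000)
cell (6,7): code 0001 → (6.182,7.000)–(6.000,7.425)
total: 24 segments, chained into 1 closed loop(s), length Σ = 18.422609

segments=24 loops=1 length=18.423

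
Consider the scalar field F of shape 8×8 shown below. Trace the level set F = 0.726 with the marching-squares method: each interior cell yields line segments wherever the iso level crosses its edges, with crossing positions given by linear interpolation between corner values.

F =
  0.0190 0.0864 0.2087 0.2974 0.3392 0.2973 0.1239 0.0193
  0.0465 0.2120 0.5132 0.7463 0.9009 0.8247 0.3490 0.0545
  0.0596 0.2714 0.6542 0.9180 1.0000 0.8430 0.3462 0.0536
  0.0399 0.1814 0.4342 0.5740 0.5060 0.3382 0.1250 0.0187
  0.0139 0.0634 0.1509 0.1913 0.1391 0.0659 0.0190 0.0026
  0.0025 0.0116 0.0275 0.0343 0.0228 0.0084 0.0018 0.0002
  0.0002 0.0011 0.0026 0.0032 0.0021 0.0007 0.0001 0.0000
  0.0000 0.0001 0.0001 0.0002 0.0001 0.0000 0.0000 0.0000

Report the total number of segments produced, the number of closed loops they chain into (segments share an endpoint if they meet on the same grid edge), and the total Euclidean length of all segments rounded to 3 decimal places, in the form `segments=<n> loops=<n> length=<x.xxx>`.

cell (0,2): code 0100 → (0.955,3.000)–(1.000,2.913)
cell (0,3): code 1100 → (0.689,4.000)–(0.955,3.000)
cell (0,4): code 1100 → (0.813,5.000)–(0.689,4.000)
cell (0,5): code 1000 → (1.000,5.207)–(0.813,5.000)
cell (1,2): code 0110 → (1.000,2.913)–(2.000,2.272)
cell (1,5): code 1001 → (2.000,5.236)–(1.000,5.207)
cell (2,2): code 0010 → (2.000,2.272)–(2.558,3.000)
cell (2,3): code 0011 → (2.558,3.000)–(2.555,4.000)
cell (2,4): code 0011 → (2.555,4.000)–(2.232,5.000)
cell (2,5): code 0001 → (2.232,5.000)–(2.000,5.236)
total: 10 segments, chained into 1 closed loop(s), length Σ = 7.906564

segments=10 loops=1 length=7.907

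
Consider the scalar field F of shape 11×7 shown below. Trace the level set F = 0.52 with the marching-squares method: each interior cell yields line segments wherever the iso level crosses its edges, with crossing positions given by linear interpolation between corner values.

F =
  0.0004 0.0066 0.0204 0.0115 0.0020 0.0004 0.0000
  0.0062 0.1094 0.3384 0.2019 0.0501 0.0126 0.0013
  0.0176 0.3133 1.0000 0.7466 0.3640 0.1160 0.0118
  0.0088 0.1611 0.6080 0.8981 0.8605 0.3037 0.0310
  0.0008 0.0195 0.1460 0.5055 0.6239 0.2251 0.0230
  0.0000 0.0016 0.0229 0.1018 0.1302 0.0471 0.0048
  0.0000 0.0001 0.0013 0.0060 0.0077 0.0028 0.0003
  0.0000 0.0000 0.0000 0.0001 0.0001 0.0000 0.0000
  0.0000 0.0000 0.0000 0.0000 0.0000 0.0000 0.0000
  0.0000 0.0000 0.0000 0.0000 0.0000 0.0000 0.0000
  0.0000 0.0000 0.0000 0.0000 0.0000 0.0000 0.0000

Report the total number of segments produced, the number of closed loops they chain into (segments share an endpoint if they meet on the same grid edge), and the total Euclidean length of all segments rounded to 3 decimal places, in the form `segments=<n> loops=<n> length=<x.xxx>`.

cell (1,1): code 0100 → (1.274,2.000)–(2.000,1.301)
cell (1,2): code 1100 → (1.584,3.000)–(1.274,2.000)
cell (1,3): code 1000 → (2.000,3.592)–(1.584,3.000)
cell (2,1): code 0110 → (2.000,1.301)–(3.000,1.803)
cell (2,3): code 1101 → (2.314,4.000)–(2.000,3.592)
cell (2,4): code 1000 → (3.000,4.612)–(2.314,4.000)
cell (3,1): code 0010 → (3.000,1.803)–(3.190,2.000)
cell (3,2): code 0011 → (3.190,2.000)–(3.963,3.000)
cell (3,3): code 0111 → (3.963,3.000)–(4.000,3.122)
cell (3,4): code 1001 → (4.000,4.261)–(3.000,4.612)
cell (4,3): code 0010 → (4.000,3.122)–(4.210,4.000)
cell (4,4): code 0001 → (4.210,4.000)–(4.000,4.261)
total: 12 segments, chained into 1 closed loop(s), length Σ = 9.293298

segments=12 loops=1 length=9.293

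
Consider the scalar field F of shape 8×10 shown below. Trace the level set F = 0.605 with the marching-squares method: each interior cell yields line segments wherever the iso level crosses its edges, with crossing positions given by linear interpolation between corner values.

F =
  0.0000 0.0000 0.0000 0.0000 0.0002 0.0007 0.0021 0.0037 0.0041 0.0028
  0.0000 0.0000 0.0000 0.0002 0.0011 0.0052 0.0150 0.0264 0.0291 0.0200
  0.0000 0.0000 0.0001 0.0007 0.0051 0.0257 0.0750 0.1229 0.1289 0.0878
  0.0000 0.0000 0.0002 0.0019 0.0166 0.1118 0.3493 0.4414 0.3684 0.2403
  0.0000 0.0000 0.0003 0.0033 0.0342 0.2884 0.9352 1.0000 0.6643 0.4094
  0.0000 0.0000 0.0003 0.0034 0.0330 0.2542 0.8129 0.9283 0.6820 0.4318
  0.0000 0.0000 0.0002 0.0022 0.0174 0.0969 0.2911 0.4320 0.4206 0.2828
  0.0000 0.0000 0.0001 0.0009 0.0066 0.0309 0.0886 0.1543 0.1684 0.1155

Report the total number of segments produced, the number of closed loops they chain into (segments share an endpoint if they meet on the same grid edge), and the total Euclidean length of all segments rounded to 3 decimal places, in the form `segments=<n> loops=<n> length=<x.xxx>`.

cell (3,5): code 0100 → (3.436,6.000)–(4.000,5.489)
cell (3,6): code 1100 → (3.293,7.000)–(3.436,6.000)
cell (3,7): code 1100 → (3.800,8.000)–(3.293,7.000)
cell (3,8): code 1000 → (4.000,8.233)–(3.800,8.000)
cell (4,5): code 0110 → (4.000,5.489)–(5.000,5.628)
cell (4,8): code 1001 → (5.000,8.308)–(4.000,8.233)
cell (5,5): code 0010 → (5.000,5.628)–(5.398,6.000)
cell (5,6): code 0011 → (5.398,6.000)–(5.651,7.000)
cell (5,7): code 0011 → (5.651,7.000)–(5.295,8.000)
cell (5,8): code 0001 → (5.295,8.000)–(5.000,8.308)
total: 10 segments, chained into 1 closed loop(s), length Σ = 8.275586

segments=10 loops=1 length=8.276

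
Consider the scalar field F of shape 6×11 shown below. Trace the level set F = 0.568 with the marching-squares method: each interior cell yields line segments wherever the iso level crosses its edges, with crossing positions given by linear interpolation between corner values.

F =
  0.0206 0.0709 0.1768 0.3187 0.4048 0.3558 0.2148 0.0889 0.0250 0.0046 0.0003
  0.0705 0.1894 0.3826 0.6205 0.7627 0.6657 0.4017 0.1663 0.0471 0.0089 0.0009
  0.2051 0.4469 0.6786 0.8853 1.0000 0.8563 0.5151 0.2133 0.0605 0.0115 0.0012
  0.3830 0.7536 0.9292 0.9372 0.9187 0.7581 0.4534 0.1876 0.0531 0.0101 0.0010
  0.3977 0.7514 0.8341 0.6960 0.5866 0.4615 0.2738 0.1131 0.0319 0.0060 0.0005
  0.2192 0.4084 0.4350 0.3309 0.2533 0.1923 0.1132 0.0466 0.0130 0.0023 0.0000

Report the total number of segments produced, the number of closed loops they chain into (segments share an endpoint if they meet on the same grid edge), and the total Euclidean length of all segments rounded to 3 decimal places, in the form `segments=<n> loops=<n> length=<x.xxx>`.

cell (0,2): code 0100 → (0.826,3.000)–(1.000,2.779)
cell (0,3): code 1100 → (0.456,4.000)–(0.826,3.000)
cell (0,4): code 1100 → (0.685,5.000)–(0.456,4.000)
cell (0,5): code 1000 → (1.000,5.370)–(0.685,5.000)
cell (1,1): code 0100 → (1.626,2.000)–(2.000,1.523)
cell (1,2): code 1110 → (1.000,2.779)–(1.626,2.000)
cell (1,5): code 1001 → (2.000,5.845)–(1.000,5.370)
cell (2,0): code 0100 → (2.395,1.000)–(3.000,0.499)
cell (2,1): code 1110 → (2.000,1.523)–(2.395,1.000)
cell (2,5): code 1001 → (3.000,5.624)–(2.000,5.845)
cell (3,0): code 0110 → (3.000,0.499)–(4.000,0.481)
cell (3,4): code 1011 → (4.000,4.149)–(3.641,5.000)
cell (3,5): code 0001 → (3.641,5.000)–(3.000,5.624)
cell (4,0): code 0010 → (4.000,0.481)–(4.535,1.000)
cell (4,1): code 0011 → (4.535,1.000)–(4.667,2.000)
cell (4,2): code 0011 → (4.667,2.000)–(4.351,3.000)
cell (4,3): code 0011 → (4.351,3.000)–(4.056,4.000)
cell (4,4): code 0001 → (4.056,4.000)–(4.000,4.149)
total: 18 segments, chained into 1 closed loop(s), length Σ = 14.859186

segments=18 loops=1 length=14.859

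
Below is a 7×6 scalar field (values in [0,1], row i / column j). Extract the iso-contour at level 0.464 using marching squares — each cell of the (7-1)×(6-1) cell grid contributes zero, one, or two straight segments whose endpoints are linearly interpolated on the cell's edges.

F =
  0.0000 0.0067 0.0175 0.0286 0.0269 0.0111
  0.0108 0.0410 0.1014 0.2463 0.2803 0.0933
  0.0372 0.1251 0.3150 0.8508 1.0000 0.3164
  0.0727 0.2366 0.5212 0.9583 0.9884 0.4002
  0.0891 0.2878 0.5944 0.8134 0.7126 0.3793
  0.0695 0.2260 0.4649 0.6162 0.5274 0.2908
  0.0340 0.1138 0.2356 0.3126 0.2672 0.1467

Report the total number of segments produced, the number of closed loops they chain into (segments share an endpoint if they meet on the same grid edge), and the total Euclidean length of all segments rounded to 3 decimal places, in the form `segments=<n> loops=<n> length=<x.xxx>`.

cell (1,2): code 0100 → (1.360,3.000)–(2.000,2.278)
cell (1,3): code 1100 → (1.255,4.000)–(1.360,3.000)
cell (1,4): code 1000 → (2.000,4.784)–(1.255,4.000)
cell (2,1): code 0100 → (2.723,2.000)–(3.000,1.799)
cell (2,2): code 1110 → (2.000,2.278)–(2.723,2.000)
cell (2,4): code 1001 → (3.000,4.892)–(2.000,4.784)
cell (3,1): code 0110 → (3.000,1.799)–(4.000,1.575)
cell (3,4): code 1001 → (4.000,4.746)–(3.000,4.892)
cell (4,1): code 0110 → (4.000,1.575)–(5.000,1.996)
cell (4,4): code 1001 → (5.000,4.268)–(4.000,4.746)
cell (5,1): code 0010 → (5.000,1.996)–(5.004,2.000)
cell (5,2): code 0011 → (5.004,2.000)–(5.501,3.000)
cell (5,3): code 0011 → (5.501,3.000)–(5.244,4.000)
cell (5,4): code 0001 → (5.244,4.000)–(5.000,4.268)
total: 14 segments, chained into 1 closed loop(s), length Σ = 11.920247

segments=14 loops=1 length=11.920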